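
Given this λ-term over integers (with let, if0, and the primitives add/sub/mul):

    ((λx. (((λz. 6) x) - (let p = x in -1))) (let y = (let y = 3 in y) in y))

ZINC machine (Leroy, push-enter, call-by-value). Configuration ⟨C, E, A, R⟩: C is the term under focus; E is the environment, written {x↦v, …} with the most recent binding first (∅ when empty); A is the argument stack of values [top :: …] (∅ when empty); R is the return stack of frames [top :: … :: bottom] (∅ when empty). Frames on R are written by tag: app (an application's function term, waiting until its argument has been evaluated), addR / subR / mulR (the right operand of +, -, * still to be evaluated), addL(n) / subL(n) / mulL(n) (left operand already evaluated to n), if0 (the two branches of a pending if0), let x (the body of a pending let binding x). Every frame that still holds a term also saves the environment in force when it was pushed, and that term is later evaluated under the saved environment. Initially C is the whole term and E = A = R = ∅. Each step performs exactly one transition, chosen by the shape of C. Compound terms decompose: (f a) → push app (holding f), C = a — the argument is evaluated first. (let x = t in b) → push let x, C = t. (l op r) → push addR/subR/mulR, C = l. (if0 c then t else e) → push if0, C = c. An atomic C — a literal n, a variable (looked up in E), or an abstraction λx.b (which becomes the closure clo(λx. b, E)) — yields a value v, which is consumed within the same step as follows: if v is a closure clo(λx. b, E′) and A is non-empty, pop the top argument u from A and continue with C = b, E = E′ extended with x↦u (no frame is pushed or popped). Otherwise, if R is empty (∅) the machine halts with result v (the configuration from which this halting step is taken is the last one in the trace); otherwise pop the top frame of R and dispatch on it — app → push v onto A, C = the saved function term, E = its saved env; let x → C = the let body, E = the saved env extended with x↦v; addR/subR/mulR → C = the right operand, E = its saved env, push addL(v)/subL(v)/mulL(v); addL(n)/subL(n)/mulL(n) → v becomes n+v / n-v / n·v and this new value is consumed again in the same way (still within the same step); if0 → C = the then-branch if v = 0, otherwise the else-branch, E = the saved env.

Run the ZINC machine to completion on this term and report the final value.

0. <C=((λx. (((λz. 6) x) - (let p = x in -1))) (let y = (let y = 3 in y) in y)), E=∅, A=∅, R=∅>
1. <C=(let y = (let y = 3 in y) in y), E=∅, A=∅, R=[app]>
2. <C=(let y = 3 in y), E=∅, A=∅, R=[let y :: app]>
3. <C=3, E=∅, A=∅, R=[let y :: let y :: app]>
4. <C=y, E={y↦3}, A=∅, R=[let y :: app]>
5. <C=y, E={y↦3}, A=∅, R=[app]>
6. <C=(λx. (((λz. 6) x) - (let p = x in -1))), E=∅, A=[3], R=∅>
7. <C=(((λz. 6) x) - (let p = x in -1)), E={x↦3}, A=∅, R=∅>
8. <C=((λz. 6) x), E={x↦3}, A=∅, R=[subR]>
9. <C=x, E={x↦3}, A=∅, R=[app :: subR]>
10. <C=(λz. 6), E={x↦3}, A=[3], R=[subR]>
11. <C=6, E={z↦3, x↦3}, A=∅, R=[subR]>
12. <C=(let p = x in -1), E={x↦3}, A=∅, R=[subL(6)]>
13. <C=x, E={x↦3}, A=∅, R=[let p :: subL(6)]>
14. <C=-1, E={p↦3, x↦3}, A=∅, R=[subL(6)]>
→ final value 7

Answer: 7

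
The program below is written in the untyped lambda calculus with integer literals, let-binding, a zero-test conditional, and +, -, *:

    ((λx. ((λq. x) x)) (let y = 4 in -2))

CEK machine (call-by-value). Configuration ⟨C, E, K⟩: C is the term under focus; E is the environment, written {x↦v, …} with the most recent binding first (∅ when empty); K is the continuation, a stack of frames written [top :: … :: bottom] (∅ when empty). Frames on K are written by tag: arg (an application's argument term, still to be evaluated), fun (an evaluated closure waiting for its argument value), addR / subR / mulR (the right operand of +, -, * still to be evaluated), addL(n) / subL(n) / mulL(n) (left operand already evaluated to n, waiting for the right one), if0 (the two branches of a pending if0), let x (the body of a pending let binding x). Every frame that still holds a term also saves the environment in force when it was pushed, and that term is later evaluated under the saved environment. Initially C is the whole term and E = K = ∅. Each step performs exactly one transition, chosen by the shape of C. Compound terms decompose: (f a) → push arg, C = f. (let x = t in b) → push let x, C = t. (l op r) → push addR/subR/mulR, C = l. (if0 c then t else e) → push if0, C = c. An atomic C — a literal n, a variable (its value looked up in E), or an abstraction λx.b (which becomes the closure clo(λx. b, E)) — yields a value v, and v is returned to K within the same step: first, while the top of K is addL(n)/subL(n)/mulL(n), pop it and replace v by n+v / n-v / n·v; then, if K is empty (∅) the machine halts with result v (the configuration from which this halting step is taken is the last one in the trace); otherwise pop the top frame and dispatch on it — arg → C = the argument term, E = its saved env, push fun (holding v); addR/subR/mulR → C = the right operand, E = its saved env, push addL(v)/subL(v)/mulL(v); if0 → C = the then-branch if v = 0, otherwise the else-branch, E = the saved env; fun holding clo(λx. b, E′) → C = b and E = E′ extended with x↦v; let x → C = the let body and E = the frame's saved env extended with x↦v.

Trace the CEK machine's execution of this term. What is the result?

Answer: -2

Machine steps:
t=0: ⟨C=((λx. ((λq. x) x)) (let y = 4 in -2)); E=∅; K=∅⟩
t=1: ⟨C=(λx. ((λq. x) x)); E=∅; K=[arg]⟩
t=2: ⟨C=(let y = 4 in -2); E=∅; K=[fun]⟩
t=3: ⟨C=4; E=∅; K=[let y :: fun]⟩
t=4: ⟨C=-2; E={y↦4}; K=[fun]⟩
t=5: ⟨C=((λq. x) x); E={x↦-2}; K=∅⟩
t=6: ⟨C=(λq. x); E={x↦-2}; K=[arg]⟩
t=7: ⟨C=x; E={x↦-2}; K=[fun]⟩
t=8: ⟨C=x; E={q↦-2, x↦-2}; K=∅⟩
→ final value -2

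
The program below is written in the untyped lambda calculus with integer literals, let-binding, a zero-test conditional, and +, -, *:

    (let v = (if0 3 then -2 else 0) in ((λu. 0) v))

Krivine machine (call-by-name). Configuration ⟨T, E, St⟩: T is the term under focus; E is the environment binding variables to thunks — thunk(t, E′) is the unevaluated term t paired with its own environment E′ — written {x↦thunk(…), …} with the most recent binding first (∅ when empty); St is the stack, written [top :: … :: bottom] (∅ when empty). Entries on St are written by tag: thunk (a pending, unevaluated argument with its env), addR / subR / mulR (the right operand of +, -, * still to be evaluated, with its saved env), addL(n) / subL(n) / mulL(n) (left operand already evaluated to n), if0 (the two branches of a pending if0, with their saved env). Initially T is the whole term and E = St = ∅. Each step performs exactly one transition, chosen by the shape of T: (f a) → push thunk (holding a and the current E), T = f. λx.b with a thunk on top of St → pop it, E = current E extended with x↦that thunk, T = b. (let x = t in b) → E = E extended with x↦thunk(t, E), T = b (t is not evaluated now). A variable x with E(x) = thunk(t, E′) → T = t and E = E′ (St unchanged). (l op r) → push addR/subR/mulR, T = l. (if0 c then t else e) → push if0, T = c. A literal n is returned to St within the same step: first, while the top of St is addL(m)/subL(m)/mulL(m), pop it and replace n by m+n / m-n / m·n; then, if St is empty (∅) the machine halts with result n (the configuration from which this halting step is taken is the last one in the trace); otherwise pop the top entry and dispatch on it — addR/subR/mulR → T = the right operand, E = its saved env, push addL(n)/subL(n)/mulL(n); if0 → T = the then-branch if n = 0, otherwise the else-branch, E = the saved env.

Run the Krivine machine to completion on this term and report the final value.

0. <T=(let v = (if0 3 then -2 else 0) in ((λu. 0) v)), E=∅, St=∅>
1. <T=((λu. 0) v), E={v↦thunk((if0 3 then -2 else 0), ∅)}, St=∅>
2. <T=(λu. 0), E={v↦thunk((if0 3 then -2 else 0), ∅)}, St=[thunk]>
3. <T=0, E={u↦thunk(v, {v↦thunk((if0 3 then -2 else 0), ∅)}), v↦thunk((if0 3 then -2 else 0), ∅)}, St=∅>
→ final value 0

Answer: 0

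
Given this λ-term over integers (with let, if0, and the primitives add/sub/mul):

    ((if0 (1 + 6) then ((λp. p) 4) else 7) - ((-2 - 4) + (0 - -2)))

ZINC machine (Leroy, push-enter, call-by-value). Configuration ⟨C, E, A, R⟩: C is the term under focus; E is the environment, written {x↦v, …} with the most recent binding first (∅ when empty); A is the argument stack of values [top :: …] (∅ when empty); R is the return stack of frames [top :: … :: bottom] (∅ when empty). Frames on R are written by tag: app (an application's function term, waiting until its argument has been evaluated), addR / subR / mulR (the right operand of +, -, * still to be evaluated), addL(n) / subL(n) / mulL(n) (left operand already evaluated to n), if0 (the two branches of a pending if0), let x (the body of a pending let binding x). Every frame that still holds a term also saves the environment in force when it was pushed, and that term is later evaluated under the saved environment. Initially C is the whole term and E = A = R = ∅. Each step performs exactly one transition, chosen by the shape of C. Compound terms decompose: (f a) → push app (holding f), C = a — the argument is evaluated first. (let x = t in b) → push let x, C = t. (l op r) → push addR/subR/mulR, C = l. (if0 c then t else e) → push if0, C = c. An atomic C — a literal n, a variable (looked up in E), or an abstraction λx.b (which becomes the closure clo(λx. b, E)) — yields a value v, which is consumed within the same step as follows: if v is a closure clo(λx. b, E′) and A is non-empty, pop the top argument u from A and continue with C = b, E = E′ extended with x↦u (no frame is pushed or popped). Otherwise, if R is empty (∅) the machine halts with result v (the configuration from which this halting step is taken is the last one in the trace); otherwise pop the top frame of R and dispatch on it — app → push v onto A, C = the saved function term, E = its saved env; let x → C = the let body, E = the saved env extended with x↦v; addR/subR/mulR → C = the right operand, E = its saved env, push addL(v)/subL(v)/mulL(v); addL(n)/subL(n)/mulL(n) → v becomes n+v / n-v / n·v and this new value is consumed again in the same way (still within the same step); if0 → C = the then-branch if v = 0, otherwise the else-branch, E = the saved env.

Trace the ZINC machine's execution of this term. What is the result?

Answer: 11

Execution trace:
step 0: [C=((if0 (1 + 6) then ((λp. p) 4) else 7) - ((-2 - 4) + (0 - -2))) | E=∅ | A=∅ | R=∅]
step 1: [C=(if0 (1 + 6) then ((λp. p) 4) else 7) | E=∅ | A=∅ | R=[subR]]
step 2: [C=(1 + 6) | E=∅ | A=∅ | R=[if0 :: subR]]
step 3: [C=1 | E=∅ | A=∅ | R=[addR :: if0 :: subR]]
step 4: [C=6 | E=∅ | A=∅ | R=[addL(1) :: if0 :: subR]]
step 5: [C=7 | E=∅ | A=∅ | R=[subR]]
step 6: [C=((-2 - 4) + (0 - -2)) | E=∅ | A=∅ | R=[subL(7)]]
step 7: [C=(-2 - 4) | E=∅ | A=∅ | R=[addR :: subL(7)]]
step 8: [C=-2 | E=∅ | A=∅ | R=[subR :: addR :: subL(7)]]
step 9: [C=4 | E=∅ | A=∅ | R=[subL(-2) :: addR :: subL(7)]]
step 10: [C=(0 - -2) | E=∅ | A=∅ | R=[addL(-6) :: subL(7)]]
step 11: [C=0 | E=∅ | A=∅ | R=[subR :: addL(-6) :: subL(7)]]
step 12: [C=-2 | E=∅ | A=∅ | R=[subL(0) :: addL(-6) :: subL(7)]]
→ final value 11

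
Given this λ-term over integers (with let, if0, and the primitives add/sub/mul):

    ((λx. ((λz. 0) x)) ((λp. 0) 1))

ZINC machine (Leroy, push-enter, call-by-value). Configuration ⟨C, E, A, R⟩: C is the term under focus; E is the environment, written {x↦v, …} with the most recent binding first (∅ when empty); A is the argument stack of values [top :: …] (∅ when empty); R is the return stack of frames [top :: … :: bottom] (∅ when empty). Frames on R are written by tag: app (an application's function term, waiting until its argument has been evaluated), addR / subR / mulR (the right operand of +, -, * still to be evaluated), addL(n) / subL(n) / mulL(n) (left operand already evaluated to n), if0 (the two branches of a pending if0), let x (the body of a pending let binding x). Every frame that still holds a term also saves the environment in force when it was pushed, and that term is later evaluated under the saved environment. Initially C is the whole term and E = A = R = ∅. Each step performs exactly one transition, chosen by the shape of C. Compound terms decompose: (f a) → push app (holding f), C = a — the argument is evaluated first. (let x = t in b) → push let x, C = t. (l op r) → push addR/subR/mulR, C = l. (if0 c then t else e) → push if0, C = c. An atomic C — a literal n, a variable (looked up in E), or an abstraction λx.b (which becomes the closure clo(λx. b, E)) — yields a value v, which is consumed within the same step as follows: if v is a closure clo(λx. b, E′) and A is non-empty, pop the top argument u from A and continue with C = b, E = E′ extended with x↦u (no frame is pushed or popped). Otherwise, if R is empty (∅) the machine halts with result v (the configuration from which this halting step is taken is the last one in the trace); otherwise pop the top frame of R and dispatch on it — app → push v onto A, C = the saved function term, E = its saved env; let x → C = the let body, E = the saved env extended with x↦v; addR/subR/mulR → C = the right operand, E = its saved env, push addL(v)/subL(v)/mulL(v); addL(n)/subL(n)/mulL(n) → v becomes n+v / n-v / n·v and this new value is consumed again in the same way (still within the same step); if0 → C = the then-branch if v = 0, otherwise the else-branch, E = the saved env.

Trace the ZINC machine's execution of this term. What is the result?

0. [C=((λx. ((λz. 0) x)) ((λp. 0) 1)) | E=∅ | A=∅ | R=∅]
1. [C=((λp. 0) 1) | E=∅ | A=∅ | R=[app]]
2. [C=1 | E=∅ | A=∅ | R=[app :: app]]
3. [C=(λp. 0) | E=∅ | A=[1] | R=[app]]
4. [C=0 | E={p↦1} | A=∅ | R=[app]]
5. [C=(λx. ((λz. 0) x)) | E=∅ | A=[0] | R=∅]
6. [C=((λz. 0) x) | E={x↦0} | A=∅ | R=∅]
7. [C=x | E={x↦0} | A=∅ | R=[app]]
8. [C=(λz. 0) | E={x↦0} | A=[0] | R=∅]
9. [C=0 | E={z↦0, x↦0} | A=∅ | R=∅]
→ final value 0

Answer: 0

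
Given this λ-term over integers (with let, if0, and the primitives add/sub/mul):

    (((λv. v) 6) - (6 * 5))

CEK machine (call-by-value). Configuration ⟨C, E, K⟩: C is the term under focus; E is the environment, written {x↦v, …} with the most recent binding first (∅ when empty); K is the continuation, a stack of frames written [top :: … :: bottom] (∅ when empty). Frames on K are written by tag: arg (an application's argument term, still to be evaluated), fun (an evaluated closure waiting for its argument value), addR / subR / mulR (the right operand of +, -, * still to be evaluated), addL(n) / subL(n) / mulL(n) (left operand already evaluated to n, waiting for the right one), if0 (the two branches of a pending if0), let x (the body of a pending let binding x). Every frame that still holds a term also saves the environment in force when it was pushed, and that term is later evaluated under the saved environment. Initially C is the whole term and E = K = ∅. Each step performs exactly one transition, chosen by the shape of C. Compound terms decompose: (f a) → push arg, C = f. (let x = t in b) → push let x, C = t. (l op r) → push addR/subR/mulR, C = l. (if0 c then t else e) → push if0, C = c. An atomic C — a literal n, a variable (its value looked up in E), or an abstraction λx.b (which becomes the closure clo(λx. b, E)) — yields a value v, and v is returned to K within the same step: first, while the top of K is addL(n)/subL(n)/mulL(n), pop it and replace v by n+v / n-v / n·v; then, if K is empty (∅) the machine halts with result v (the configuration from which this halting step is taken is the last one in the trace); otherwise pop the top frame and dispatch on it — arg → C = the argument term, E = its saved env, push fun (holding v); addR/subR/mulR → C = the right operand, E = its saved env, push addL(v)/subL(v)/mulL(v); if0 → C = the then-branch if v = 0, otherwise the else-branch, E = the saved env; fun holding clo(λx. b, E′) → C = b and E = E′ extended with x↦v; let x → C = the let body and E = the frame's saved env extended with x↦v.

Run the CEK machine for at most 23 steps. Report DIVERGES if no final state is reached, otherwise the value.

Answer: -24

Machine steps:
[0] ⟨C=(((λv. v) 6) - (6 * 5)); E=∅; K=∅⟩
[1] ⟨C=((λv. v) 6); E=∅; K=[subR]⟩
[2] ⟨C=(λv. v); E=∅; K=[arg :: subR]⟩
[3] ⟨C=6; E=∅; K=[fun :: subR]⟩
[4] ⟨C=v; E={v↦6}; K=[subR]⟩
[5] ⟨C=(6 * 5); E=∅; K=[subL(6)]⟩
[6] ⟨C=6; E=∅; K=[mulR :: subL(6)]⟩
[7] ⟨C=5; E=∅; K=[mulL(6) :: subL(6)]⟩
→ final value -24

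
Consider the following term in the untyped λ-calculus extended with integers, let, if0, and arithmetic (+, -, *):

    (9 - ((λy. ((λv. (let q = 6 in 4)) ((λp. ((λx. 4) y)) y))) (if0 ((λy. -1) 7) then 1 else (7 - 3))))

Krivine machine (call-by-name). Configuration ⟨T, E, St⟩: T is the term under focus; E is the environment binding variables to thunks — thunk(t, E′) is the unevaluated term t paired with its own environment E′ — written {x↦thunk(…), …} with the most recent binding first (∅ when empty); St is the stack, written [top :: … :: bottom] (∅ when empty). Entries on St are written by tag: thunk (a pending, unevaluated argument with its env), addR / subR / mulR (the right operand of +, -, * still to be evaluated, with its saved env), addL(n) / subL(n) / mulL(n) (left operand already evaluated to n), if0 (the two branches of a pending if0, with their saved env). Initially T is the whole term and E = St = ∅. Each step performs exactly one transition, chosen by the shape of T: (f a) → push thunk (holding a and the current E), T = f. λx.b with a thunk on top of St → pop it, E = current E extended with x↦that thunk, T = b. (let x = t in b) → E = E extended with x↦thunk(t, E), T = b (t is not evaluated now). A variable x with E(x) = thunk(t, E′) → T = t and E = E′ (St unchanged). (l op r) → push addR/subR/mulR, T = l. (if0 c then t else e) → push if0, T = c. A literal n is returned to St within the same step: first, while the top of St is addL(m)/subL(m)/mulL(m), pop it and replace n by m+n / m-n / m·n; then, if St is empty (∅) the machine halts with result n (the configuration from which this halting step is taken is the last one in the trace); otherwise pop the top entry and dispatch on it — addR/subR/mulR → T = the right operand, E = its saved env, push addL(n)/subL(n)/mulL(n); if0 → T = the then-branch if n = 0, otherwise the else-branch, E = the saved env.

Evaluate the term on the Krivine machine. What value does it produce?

t=0: [T=(9 - ((λy. ((λv. (let q = 6 in 4)) ((λp. ((λx. 4) y)) y))) (if0 ((λy. -1) 7) then 1 else (7 - 3)))) | E=∅ | St=∅]
t=1: [T=9 | E=∅ | St=[subR]]
t=2: [T=((λy. ((λv. (let q = 6 in 4)) ((λp. ((λx. 4) y)) y))) (if0 ((λy. -1) 7) then 1 else (7 - 3))) | E=∅ | St=[subL(9)]]
t=3: [T=(λy. ((λv. (let q = 6 in 4)) ((λp. ((λx. 4) y)) y))) | E=∅ | St=[thunk :: subL(9)]]
t=4: [T=((λv. (let q = 6 in 4)) ((λp. ((λx. 4) y)) y)) | E={y↦thunk((if0 ((λy. -1) 7) then 1 else (7 - 3)), ∅)} | St=[subL(9)]]
t=5: [T=(λv. (let q = 6 in 4)) | E={y↦thunk((if0 ((λy. -1) 7) then 1 else (7 - 3)), ∅)} | St=[thunk :: subL(9)]]
t=6: [T=(let q = 6 in 4) | E={v↦thunk(((λp. ((λx. 4) y)) y), {y↦thunk((if0 ((λy. -1) 7) then 1 else (7 - 3)), ∅)}), y↦thunk((if0 ((λy. -1) 7) then 1 else (7 - 3)), ∅)} | St=[subL(9)]]
t=7: [T=4 | E={q↦thunk(6, {v↦thunk(((λp. ((λx. 4) y)) y), {y↦thunk((if0 ((λy. -1) 7) then 1 else (7 - 3)), ∅)}), y↦thunk((if0 ((λy. -1) 7) then 1 else (7 - 3)), ∅)}), v↦thunk(((λp. ((λx. 4) y)) y), {y↦thunk((if0 ((λy. -1) 7) then 1 else (7 - 3)), ∅)}), y↦thunk((if0 ((λy. -1) 7) then 1 else (7 - 3)), ∅)} | St=[subL(9)]]
→ final value 5

Answer: 5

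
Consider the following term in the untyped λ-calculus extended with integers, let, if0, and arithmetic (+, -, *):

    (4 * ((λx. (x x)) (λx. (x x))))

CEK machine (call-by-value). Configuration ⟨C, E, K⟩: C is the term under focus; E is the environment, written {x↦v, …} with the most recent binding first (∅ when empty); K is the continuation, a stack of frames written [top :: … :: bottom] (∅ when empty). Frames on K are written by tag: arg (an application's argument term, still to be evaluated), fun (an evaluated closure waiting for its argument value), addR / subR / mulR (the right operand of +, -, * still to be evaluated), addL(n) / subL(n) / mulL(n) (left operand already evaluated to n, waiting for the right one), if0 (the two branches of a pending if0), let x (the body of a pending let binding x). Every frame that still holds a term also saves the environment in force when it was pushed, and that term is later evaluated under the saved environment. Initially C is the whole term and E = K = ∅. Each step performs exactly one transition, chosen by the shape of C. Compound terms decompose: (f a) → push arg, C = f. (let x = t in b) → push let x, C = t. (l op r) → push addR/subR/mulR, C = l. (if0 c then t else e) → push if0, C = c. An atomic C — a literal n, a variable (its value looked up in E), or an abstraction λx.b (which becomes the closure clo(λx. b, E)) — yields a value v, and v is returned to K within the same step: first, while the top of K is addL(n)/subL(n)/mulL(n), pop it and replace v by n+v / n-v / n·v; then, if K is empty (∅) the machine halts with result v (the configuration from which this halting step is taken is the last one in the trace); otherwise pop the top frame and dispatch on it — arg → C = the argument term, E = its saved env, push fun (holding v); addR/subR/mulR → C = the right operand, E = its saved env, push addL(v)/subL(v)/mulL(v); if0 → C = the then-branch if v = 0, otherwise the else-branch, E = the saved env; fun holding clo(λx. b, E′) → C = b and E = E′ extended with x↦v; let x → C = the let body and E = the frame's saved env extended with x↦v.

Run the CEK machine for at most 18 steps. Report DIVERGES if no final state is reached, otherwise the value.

[0] <C=(4 * ((λx. (x x)) (λx. (x x)))), E=∅, K=∅>
[1] <C=4, E=∅, K=[mulR]>
[2] <C=((λx. (x x)) (λx. (x x))), E=∅, K=[mulL(4)]>
[3] <C=(λx. (x x)), E=∅, K=[arg :: mulL(4)]>
[4] <C=(λx. (x x)), E=∅, K=[fun :: mulL(4)]>
[5] <C=(x x), E={x↦clo(λx. (x x), ∅)}, K=[mulL(4)]>
[6] <C=x, E={x↦clo(λx. (x x), ∅)}, K=[arg :: mulL(4)]>
[7] <C=x, E={x↦clo(λx. (x x), ∅)}, K=[fun :: mulL(4)]>
… configuration repeats with period 3 (steps 5–7 recur indefinitely) …

Answer: DIVERGES (no final state within 18 steps)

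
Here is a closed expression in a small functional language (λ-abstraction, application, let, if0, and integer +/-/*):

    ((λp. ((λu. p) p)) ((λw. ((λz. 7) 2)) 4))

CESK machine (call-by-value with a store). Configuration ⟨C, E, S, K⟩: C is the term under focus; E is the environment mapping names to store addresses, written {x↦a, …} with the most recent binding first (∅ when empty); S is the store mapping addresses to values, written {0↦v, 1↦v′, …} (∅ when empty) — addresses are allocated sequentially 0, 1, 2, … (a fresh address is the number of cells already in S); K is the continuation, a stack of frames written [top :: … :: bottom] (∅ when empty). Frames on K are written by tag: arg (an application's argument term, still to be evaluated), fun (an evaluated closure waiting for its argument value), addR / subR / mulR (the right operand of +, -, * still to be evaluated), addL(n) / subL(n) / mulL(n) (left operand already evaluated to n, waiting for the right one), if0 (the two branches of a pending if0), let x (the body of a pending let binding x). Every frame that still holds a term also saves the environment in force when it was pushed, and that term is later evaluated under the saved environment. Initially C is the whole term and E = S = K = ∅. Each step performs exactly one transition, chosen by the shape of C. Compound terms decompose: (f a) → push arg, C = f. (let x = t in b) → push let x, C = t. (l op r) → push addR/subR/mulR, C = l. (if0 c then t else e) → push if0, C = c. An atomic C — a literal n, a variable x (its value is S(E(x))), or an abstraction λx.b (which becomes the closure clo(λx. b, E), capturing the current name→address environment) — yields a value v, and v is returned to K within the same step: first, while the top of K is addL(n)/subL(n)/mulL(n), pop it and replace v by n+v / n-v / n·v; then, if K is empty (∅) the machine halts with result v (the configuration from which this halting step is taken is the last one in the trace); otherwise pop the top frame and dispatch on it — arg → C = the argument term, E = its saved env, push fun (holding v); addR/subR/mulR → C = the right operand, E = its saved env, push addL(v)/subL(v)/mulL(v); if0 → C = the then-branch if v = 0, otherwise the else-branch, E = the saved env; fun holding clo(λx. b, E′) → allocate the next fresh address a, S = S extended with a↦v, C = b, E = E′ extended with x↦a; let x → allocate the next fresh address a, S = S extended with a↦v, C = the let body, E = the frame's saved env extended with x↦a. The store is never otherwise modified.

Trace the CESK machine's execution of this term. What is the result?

Answer: 7

Execution trace:
t=0: [C=((λp. ((λu. p) p)) ((λw. ((λz. 7) 2)) 4)) | E=∅ | S=∅ | K=∅]
t=1: [C=(λp. ((λu. p) p)) | E=∅ | S=∅ | K=[arg]]
t=2: [C=((λw. ((λz. 7) 2)) 4) | E=∅ | S=∅ | K=[fun]]
t=3: [C=(λw. ((λz. 7) 2)) | E=∅ | S=∅ | K=[arg :: fun]]
t=4: [C=4 | E=∅ | S=∅ | K=[fun :: fun]]
t=5: [C=((λz. 7) 2) | E={w↦0} | S={0↦4} | K=[fun]]
t=6: [C=(λz. 7) | E={w↦0} | S={0↦4} | K=[arg :: fun]]
t=7: [C=2 | E={w↦0} | S={0↦4} | K=[fun :: fun]]
t=8: [C=7 | E={z↦1, w↦0} | S={0↦4, 1↦2} | K=[fun]]
t=9: [C=((λu. p) p) | E={p↦2} | S={0↦4, 1↦2, 2↦7} | K=∅]
t=10: [C=(λu. p) | E={p↦2} | S={0↦4, 1↦2, 2↦7} | K=[arg]]
t=11: [C=p | E={p↦2} | S={0↦4, 1↦2, 2↦7} | K=[fun]]
t=12: [C=p | E={u↦3, p↦2} | S={0↦4, 1↦2, 2↦7, 3↦7} | K=∅]
→ final value 7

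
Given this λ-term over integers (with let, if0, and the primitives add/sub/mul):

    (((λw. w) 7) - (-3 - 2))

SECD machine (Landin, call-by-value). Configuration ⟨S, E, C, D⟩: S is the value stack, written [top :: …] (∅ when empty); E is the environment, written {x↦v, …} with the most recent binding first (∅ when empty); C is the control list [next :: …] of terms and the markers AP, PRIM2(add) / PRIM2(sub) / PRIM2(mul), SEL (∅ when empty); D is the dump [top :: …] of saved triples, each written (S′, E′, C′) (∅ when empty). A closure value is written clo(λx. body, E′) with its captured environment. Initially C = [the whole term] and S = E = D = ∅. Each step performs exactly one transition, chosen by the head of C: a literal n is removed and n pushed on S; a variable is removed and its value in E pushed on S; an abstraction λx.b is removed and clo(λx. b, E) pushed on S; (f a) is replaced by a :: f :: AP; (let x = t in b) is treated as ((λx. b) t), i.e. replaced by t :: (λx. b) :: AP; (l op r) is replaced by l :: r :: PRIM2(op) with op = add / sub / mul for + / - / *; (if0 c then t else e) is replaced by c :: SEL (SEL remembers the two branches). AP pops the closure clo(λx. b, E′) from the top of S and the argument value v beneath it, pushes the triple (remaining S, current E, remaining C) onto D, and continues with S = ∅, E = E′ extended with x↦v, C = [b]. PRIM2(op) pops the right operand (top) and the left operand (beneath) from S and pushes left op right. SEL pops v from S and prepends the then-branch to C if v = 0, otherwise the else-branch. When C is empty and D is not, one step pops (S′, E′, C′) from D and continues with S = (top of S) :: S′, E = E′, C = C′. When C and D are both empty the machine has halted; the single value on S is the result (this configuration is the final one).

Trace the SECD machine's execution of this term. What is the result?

t=0: [S=∅ | E=∅ | C=[(((λw. w) 7) - (-3 - 2))] | D=∅]
t=1: [S=∅ | E=∅ | C=[((λw. w) 7) :: (-3 - 2) :: PRIM2(sub)] | D=∅]
t=2: [S=∅ | E=∅ | C=[7 :: (λw. w) :: AP :: (-3 - 2) :: PRIM2(sub)] | D=∅]
t=3: [S=[7] | E=∅ | C=[(λw. w) :: AP :: (-3 - 2) :: PRIM2(sub)] | D=∅]
t=4: [S=[clo(λw. w, ∅) :: 7] | E=∅ | C=[AP :: (-3 - 2) :: PRIM2(sub)] | D=∅]
t=5: [S=∅ | E={w↦7} | C=[w] | D=[(∅, ∅, [(-3 - 2) :: PRIM2(sub)])]]
t=6: [S=[7] | E={w↦7} | C=∅ | D=[(∅, ∅, [(-3 - 2) :: PRIM2(sub)])]]
t=7: [S=[7] | E=∅ | C=[(-3 - 2) :: PRIM2(sub)] | D=∅]
t=8: [S=[7] | E=∅ | C=[-3 :: 2 :: PRIM2(sub) :: PRIM2(sub)] | D=∅]
t=9: [S=[-3 :: 7] | E=∅ | C=[2 :: PRIM2(sub) :: PRIM2(sub)] | D=∅]
t=10: [S=[2 :: -3 :: 7] | E=∅ | C=[PRIM2(sub) :: PRIM2(sub)] | D=∅]
t=11: [S=[-5 :: 7] | E=∅ | C=[PRIM2(sub)] | D=∅]
t=12: [S=[12] | E=∅ | C=∅ | D=∅]
→ final value 12

Answer: 12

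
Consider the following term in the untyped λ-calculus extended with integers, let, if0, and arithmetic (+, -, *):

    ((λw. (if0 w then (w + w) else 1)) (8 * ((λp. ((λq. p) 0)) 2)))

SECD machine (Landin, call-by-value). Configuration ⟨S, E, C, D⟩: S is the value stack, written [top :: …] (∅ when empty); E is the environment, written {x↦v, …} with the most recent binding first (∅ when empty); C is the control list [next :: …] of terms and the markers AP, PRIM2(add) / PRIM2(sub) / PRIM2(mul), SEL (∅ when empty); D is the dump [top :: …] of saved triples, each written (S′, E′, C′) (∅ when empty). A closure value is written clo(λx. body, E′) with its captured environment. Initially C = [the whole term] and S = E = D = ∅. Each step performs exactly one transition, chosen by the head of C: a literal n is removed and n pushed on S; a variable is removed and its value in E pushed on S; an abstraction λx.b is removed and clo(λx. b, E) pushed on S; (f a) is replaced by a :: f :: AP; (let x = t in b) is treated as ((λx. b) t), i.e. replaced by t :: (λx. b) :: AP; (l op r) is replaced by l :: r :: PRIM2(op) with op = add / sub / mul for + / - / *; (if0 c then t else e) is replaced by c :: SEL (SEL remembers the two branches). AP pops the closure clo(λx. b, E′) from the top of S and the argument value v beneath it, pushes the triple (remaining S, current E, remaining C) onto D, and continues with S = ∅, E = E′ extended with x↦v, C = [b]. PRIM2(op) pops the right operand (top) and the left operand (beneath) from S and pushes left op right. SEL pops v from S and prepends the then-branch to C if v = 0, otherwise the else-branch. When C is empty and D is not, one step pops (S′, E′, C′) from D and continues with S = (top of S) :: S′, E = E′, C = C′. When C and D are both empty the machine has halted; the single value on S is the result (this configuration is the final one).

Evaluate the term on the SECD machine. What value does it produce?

0. <S=∅, E=∅, C=[((λw. (if0 w then (w + w) else 1)) (8 * ((λp. ((λq. p) 0)) 2)))], D=∅>
1. <S=∅, E=∅, C=[(8 * ((λp. ((λq. p) 0)) 2)) :: (λw. (if0 w then (w + w) else 1)) :: AP], D=∅>
2. <S=∅, E=∅, C=[8 :: ((λp. ((λq. p) 0)) 2) :: PRIM2(mul) :: (λw. (if0 w then (w + w) else 1)) :: AP], D=∅>
3. <S=[8], E=∅, C=[((λp. ((λq. p) 0)) 2) :: PRIM2(mul) :: (λw. (if0 w then (w + w) else 1)) :: AP], D=∅>
4. <S=[8], E=∅, C=[2 :: (λp. ((λq. p) 0)) :: AP :: PRIM2(mul) :: (λw. (if0 w then (w + w) else 1)) :: AP], D=∅>
5. <S=[2 :: 8], E=∅, C=[(λp. ((λq. p) 0)) :: AP :: PRIM2(mul) :: (λw. (if0 w then (w + w) else 1)) :: AP], D=∅>
6. <S=[clo(λp. ((λq. p) 0), ∅) :: 2 :: 8], E=∅, C=[AP :: PRIM2(mul) :: (λw. (if0 w then (w + w) else 1)) :: AP], D=∅>
7. <S=∅, E={p↦2}, C=[((λq. p) 0)], D=[([8], ∅, [PRIM2(mul) :: (λw. (if0 w then (w + w) else 1)) :: AP])]>
8. <S=∅, E={p↦2}, C=[0 :: (λq. p) :: AP], D=[([8], ∅, [PRIM2(mul) :: (λw. (if0 w then (w + w) else 1)) :: AP])]>
9. <S=[0], E={p↦2}, C=[(λq. p) :: AP], D=[([8], ∅, [PRIM2(mul) :: (λw. (if0 w then (w + w) else 1)) :: AP])]>
10. <S=[clo(λq. p, {p↦2}) :: 0], E={p↦2}, C=[AP], D=[([8], ∅, [PRIM2(mul) :: (λw. (if0 w then (w + w) else 1)) :: AP])]>
11. <S=∅, E={q↦0, p↦2}, C=[p], D=[(∅, {p↦2}, ∅) :: ([8], ∅, [PRIM2(mul) :: (λw. (if0 w then (w + w) else 1)) :: AP])]>
12. <S=[2], E={q↦0, p↦2}, C=∅, D=[(∅, {p↦2}, ∅) :: ([8], ∅, [PRIM2(mul) :: (λw. (if0 w then (w + w) else 1)) :: AP])]>
13. <S=[2], E={p↦2}, C=∅, D=[([8], ∅, [PRIM2(mul) :: (λw. (if0 w then (w + w) else 1)) :: AP])]>
14. <S=[2 :: 8], E=∅, C=[PRIM2(mul) :: (λw. (if0 w then (w + w) else 1)) :: AP], D=∅>
15. <S=[16], E=∅, C=[(λw. (if0 w then (w + w) else 1)) :: AP], D=∅>
16. <S=[clo(λw. (if0 w then (w + w) else 1), ∅) :: 16], E=∅, C=[AP], D=∅>
17. <S=∅, E={w↦16}, C=[(if0 w then (w + w) else 1)], D=[(∅, ∅, ∅)]>
18. <S=∅, E={w↦16}, C=[w :: SEL], D=[(∅, ∅, ∅)]>
19. <S=[16], E={w↦16}, C=[SEL], D=[(∅, ∅, ∅)]>
20. <S=∅, E={w↦16}, C=[1], D=[(∅, ∅, ∅)]>
21. <S=[1], E={w↦16}, C=∅, D=[(∅, ∅, ∅)]>
22. <S=[1], E=∅, C=∅, D=∅>
→ final value 1

Answer: 1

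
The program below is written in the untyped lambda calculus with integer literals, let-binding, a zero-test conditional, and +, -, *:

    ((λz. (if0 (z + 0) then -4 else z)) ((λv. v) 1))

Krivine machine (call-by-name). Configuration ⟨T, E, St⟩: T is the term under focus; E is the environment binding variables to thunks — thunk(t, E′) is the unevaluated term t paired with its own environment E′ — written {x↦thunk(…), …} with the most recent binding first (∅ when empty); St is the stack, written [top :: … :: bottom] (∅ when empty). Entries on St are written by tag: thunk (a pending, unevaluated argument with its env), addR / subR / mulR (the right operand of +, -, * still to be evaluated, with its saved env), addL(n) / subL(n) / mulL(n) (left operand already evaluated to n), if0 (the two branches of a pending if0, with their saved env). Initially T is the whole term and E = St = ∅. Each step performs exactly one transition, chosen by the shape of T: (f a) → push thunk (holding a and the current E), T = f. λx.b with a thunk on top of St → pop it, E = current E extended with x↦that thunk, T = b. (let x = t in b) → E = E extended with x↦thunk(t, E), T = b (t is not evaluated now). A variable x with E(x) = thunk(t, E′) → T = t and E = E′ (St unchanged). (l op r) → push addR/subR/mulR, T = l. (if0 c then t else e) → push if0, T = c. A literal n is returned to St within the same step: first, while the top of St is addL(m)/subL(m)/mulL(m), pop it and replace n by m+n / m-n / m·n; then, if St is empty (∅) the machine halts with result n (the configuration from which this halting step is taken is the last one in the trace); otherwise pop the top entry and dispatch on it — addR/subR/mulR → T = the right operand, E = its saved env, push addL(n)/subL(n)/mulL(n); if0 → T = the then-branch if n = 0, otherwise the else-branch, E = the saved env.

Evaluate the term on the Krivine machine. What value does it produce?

Answer: 1

Machine steps:
0. [T=((λz. (if0 (z + 0) then -4 else z)) ((λv. v) 1)) | E=∅ | St=∅]
1. [T=(λz. (if0 (z + 0) then -4 else z)) | E=∅ | St=[thunk]]
2. [T=(if0 (z + 0) then -4 else z) | E={z↦thunk(((λv. v) 1), ∅)} | St=∅]
3. [T=(z + 0) | E={z↦thunk(((λv. v) 1), ∅)} | St=[if0]]
4. [T=z | E={z↦thunk(((λv. v) 1), ∅)} | St=[addR :: if0]]
5. [T=((λv. v) 1) | E=∅ | St=[addR :: if0]]
6. [T=(λv. v) | E=∅ | St=[thunk :: addR :: if0]]
7. [T=v | E={v↦thunk(1, ∅)} | St=[addR :: if0]]
8. [T=1 | E=∅ | St=[addR :: if0]]
9. [T=0 | E={z↦thunk(((λv. v) 1), ∅)} | St=[addL(1) :: if0]]
10. [T=z | E={z↦thunk(((λv. v) 1), ∅)} | St=∅]
11. [T=((λv. v) 1) | E=∅ | St=∅]
12. [T=(λv. v) | E=∅ | St=[thunk]]
13. [T=v | E={v↦thunk(1, ∅)} | St=∅]
14. [T=1 | E=∅ | St=∅]
→ final value 1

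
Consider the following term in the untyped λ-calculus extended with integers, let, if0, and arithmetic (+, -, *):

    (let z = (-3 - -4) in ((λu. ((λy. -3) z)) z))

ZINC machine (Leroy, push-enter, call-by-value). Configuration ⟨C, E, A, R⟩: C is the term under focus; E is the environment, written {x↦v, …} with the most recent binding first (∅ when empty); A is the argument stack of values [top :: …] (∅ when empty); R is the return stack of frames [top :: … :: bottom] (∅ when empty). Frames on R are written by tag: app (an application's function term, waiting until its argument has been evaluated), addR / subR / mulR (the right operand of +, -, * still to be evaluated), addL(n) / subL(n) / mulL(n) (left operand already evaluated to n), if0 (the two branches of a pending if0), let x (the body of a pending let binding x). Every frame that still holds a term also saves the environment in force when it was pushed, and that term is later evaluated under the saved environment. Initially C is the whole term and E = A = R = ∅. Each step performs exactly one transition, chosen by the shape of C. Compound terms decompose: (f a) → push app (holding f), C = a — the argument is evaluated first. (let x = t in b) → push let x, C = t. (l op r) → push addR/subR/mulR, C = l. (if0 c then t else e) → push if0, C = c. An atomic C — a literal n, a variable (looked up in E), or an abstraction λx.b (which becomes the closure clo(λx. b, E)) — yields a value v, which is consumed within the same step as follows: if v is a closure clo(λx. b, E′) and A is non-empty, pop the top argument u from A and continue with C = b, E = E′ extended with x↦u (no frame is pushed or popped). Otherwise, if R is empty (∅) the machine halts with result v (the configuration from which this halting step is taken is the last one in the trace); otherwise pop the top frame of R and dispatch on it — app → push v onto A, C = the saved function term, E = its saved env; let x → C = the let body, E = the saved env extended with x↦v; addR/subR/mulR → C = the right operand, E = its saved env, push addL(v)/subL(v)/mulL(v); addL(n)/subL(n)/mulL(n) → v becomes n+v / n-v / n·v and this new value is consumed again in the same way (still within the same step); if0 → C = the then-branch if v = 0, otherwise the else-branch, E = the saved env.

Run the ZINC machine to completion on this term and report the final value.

Answer: -3

Execution trace:
0. ⟨C=(let z = (-3 - -4) in ((λu. ((λy. -3) z)) z)); E=∅; A=∅; R=∅⟩
1. ⟨C=(-3 - -4); E=∅; A=∅; R=[let z]⟩
2. ⟨C=-3; E=∅; A=∅; R=[subR :: let z]⟩
3. ⟨C=-4; E=∅; A=∅; R=[subL(-3) :: let z]⟩
4. ⟨C=((λu. ((λy. -3) z)) z); E={z↦1}; A=∅; R=∅⟩
5. ⟨C=z; E={z↦1}; A=∅; R=[app]⟩
6. ⟨C=(λu. ((λy. -3) z)); E={z↦1}; A=[1]; R=∅⟩
7. ⟨C=((λy. -3) z); E={u↦1, z↦1}; A=∅; R=∅⟩
8. ⟨C=z; E={u↦1, z↦1}; A=∅; R=[app]⟩
9. ⟨C=(λy. -3); E={u↦1, z↦1}; A=[1]; R=∅⟩
10. ⟨C=-3; E={y↦1, u↦1, z↦1}; A=∅; R=∅⟩
→ final value -3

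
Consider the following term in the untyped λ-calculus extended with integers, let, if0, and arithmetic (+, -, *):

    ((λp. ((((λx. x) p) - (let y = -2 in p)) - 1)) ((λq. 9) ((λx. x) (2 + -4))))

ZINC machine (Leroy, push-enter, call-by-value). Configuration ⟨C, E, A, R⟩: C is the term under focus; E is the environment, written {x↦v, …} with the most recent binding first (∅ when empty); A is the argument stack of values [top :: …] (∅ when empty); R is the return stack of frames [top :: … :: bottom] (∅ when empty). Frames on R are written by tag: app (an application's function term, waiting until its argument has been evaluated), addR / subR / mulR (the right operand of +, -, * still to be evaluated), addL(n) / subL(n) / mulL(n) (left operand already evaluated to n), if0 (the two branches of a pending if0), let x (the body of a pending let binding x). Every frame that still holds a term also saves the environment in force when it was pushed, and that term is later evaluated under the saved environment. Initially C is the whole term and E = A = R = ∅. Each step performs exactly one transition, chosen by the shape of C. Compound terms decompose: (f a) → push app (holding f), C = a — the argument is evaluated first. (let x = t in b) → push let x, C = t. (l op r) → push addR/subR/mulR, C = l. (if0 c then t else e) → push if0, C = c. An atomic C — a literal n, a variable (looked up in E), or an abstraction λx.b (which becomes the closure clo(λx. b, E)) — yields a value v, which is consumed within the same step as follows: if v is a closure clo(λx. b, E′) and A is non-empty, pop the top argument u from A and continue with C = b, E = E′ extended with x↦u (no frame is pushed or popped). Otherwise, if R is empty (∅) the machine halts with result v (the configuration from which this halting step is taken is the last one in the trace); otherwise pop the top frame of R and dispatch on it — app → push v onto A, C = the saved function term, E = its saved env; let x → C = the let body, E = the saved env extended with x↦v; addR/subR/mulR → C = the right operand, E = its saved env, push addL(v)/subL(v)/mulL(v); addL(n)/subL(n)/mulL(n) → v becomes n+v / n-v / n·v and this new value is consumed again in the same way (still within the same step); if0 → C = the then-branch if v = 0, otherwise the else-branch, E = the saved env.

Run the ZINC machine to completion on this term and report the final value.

Answer: -1

Execution trace:
0. [C=((λp. ((((λx. x) p) - (let y = -2 in p)) - 1)) ((λq. 9) ((λx. x) (2 + -4)))) | E=∅ | A=∅ | R=∅]
1. [C=((λq. 9) ((λx. x) (2 + -4))) | E=∅ | A=∅ | R=[app]]
2. [C=((λx. x) (2 + -4)) | E=∅ | A=∅ | R=[app :: app]]
3. [C=(2 + -4) | E=∅ | A=∅ | R=[app :: app :: app]]
4. [C=2 | E=∅ | A=∅ | R=[addR :: app :: app :: app]]
5. [C=-4 | E=∅ | A=∅ | R=[addL(2) :: app :: app :: app]]
6. [C=(λx. x) | E=∅ | A=[-2] | R=[app :: app]]
7. [C=x | E={x↦-2} | A=∅ | R=[app :: app]]
8. [C=(λq. 9) | E=∅ | A=[-2] | R=[app]]
9. [C=9 | E={q↦-2} | A=∅ | R=[app]]
10. [C=(λp. ((((λx. x) p) - (let y = -2 in p)) - 1)) | E=∅ | A=[9] | R=∅]
11. [C=((((λx. x) p) - (let y = -2 in p)) - 1) | E={p↦9} | A=∅ | R=∅]
12. [C=(((λx. x) p) - (let y = -2 in p)) | E={p↦9} | A=∅ | R=[subR]]
13. [C=((λx. x) p) | E={p↦9} | A=∅ | R=[subR :: subR]]
14. [C=p | E={p↦9} | A=∅ | R=[app :: subR :: subR]]
15. [C=(λx. x) | E={p↦9} | A=[9] | R=[subR :: subR]]
16. [C=x | E={x↦9, p↦9} | A=∅ | R=[subR :: subR]]
17. [C=(let y = -2 in p) | E={p↦9} | A=∅ | R=[subL(9) :: subR]]
18. [C=-2 | E={p↦9} | A=∅ | R=[let y :: subL(9) :: subR]]
19. [C=p | E={y↦-2, p↦9} | A=∅ | R=[subL(9) :: subR]]
20. [C=1 | E={p↦9} | A=∅ | R=[subL(0)]]
→ final value -1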